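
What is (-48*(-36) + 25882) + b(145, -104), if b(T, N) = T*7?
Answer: 28625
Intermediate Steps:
b(T, N) = 7*T
(-48*(-36) + 25882) + b(145, -104) = (-48*(-36) + 25882) + 7*145 = (1728 + 25882) + 1015 = 27610 + 1015 = 28625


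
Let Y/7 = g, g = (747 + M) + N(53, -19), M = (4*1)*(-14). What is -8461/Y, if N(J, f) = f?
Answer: -8461/4704 ≈ -1.7987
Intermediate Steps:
M = -56 (M = 4*(-14) = -56)
g = 672 (g = (747 - 56) - 19 = 691 - 19 = 672)
Y = 4704 (Y = 7*672 = 4704)
-8461/Y = -8461/4704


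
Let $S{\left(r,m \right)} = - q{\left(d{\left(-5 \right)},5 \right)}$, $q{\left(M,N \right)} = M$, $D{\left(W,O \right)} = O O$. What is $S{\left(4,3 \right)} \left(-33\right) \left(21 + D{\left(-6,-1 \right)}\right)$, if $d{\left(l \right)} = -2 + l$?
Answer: $-5082$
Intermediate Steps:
$D{\left(W,O \right)} = O^{2}$
$S{\left(r,m \right)} = 7$ ($S{\left(r,m \right)} = - (-2 - 5) = \left(-1\right) \left(-7\right) = 7$)
$S{\left(4,3 \right)} \left(-33\right) \left(21 + D{\left(-6,-1 \right)}\right) = 7 \left(-33\right) \left(21 + \left(-1\right)^{2}\right) = - 231 \left(21 + 1\right) = \left(-231\right) 22 = -5082$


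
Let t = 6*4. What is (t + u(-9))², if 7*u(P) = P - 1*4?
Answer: 24025/49 ≈ 490.31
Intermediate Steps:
t = 24
u(P) = -4/7 + P/7 (u(P) = (P - 1*4)/7 = (P - 4)/7 = (-4 + P)/7 = -4/7 + P/7)
(t + u(-9))² = (24 + (-4/7 + (⅐)*(-9)))² = (24 + (-4/7 - 9/7))² = (24 - 13/7)² = (155/7)² = 24025/49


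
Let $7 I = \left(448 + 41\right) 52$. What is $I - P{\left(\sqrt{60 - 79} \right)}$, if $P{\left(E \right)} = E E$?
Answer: $\frac{25561}{7} \approx 3651.6$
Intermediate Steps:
$P{\left(E \right)} = E^{2}$
$I = \frac{25428}{7}$ ($I = \frac{\left(448 + 41\right) 52}{7} = \frac{489 \cdot 52}{7} = \frac{1}{7} \cdot 25428 = \frac{25428}{7} \approx 3632.6$)
$I - P{\left(\sqrt{60 - 79} \right)} = \frac{25428}{7} - \left(\sqrt{60 - 79}\right)^{2} = \frac{25428}{7} - \left(\sqrt{-19}\right)^{2} = \frac{25428}{7} - \left(i \sqrt{19}\right)^{2} = \frac{25428}{7} - -19 = \frac{25428}{7} + 19 = \frac{25561}{7}$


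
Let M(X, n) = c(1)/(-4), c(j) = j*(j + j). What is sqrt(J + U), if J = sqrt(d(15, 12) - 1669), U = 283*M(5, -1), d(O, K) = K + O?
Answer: sqrt(-566 + 4*I*sqrt(1642))/2 ≈ 1.6864 + 12.014*I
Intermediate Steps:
c(j) = 2*j**2 (c(j) = j*(2*j) = 2*j**2)
M(X, n) = -1/2 (M(X, n) = (2*1**2)/(-4) = (2*1)*(-1/4) = 2*(-1/4) = -1/2)
U = -283/2 (U = 283*(-1/2) = -283/2 ≈ -141.50)
J = I*sqrt(1642) (J = sqrt((12 + 15) - 1669) = sqrt(27 - 1669) = sqrt(-1642) = I*sqrt(1642) ≈ 40.522*I)
sqrt(J + U) = sqrt(I*sqrt(1642) - 283/2) = sqrt(-283/2 + I*sqrt(1642))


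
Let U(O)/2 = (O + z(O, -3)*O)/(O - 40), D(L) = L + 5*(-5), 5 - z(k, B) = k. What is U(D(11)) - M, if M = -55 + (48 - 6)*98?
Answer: -109367/27 ≈ -4050.6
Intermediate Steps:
z(k, B) = 5 - k
D(L) = -25 + L (D(L) = L - 25 = -25 + L)
M = 4061 (M = -55 + 42*98 = -55 + 4116 = 4061)
U(O) = 2*(O + O*(5 - O))/(-40 + O) (U(O) = 2*((O + (5 - O)*O)/(O - 40)) = 2*((O + O*(5 - O))/(-40 + O)) = 2*(O + O*(5 - O))/(-40 + O))
U(D(11)) - M = 2*(-25 + 11)*(6 - (-25 + 11))/(-40 + (-25 + 11)) - 1*4061 = 2*(-14)*(6 - 1*(-14))/(-40 - 14) - 4061 = 2*(-14)*(6 + 14)/(-54) - 4061 = 2*(-14)*(-1/54)*20 - 4061 = 280/27 - 4061 = -109367/27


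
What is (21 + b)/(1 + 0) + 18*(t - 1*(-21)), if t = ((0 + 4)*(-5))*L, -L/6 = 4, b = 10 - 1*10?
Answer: 9039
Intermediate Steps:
b = 0 (b = 10 - 10 = 0)
L = -24 (L = -6*4 = -24)
t = 480 (t = ((0 + 4)*(-5))*(-24) = (4*(-5))*(-24) = -20*(-24) = 480)
(21 + b)/(1 + 0) + 18*(t - 1*(-21)) = (21 + 0)/(1 + 0) + 18*(480 - 1*(-21)) = 21/1 + 18*(480 + 21) = 21*1 + 18*501 = 21 + 9018 = 9039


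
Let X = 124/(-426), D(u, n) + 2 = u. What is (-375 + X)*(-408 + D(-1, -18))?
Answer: 10951369/71 ≈ 1.5424e+5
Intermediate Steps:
D(u, n) = -2 + u
X = -62/213 (X = 124*(-1/426) = -62/213 ≈ -0.29108)
(-375 + X)*(-408 + D(-1, -18)) = (-375 - 62/213)*(-408 + (-2 - 1)) = -79937*(-408 - 3)/213 = -79937/213*(-411) = 10951369/71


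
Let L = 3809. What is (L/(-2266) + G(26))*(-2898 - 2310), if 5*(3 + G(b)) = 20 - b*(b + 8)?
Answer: 5236276836/5665 ≈ 9.2432e+5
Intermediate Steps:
G(b) = 1 - b*(8 + b)/5 (G(b) = -3 + (20 - b*(b + 8))/5 = -3 + (20 - b*(8 + b))/5 = -3 + (4 - b*(8 + b)/5) = 1 - b*(8 + b)/5)
(L/(-2266) + G(26))*(-2898 - 2310) = (3809/(-2266) + (1 - 8/5*26 - 1/5*26**2))*(-2898 - 2310) = (3809*(-1/2266) + (1 - 208/5 - 1/5*676))*(-5208) = (-3809/2266 + (1 - 208/5 - 676/5))*(-5208) = (-3809/2266 - 879/5)*(-5208) = -2010859/11330*(-5208) = 5236276836/5665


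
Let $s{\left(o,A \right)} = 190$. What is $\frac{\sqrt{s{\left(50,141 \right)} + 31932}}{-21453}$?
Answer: $- \frac{\sqrt{32122}}{21453} \approx -0.0083544$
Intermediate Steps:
$\frac{\sqrt{s{\left(50,141 \right)} + 31932}}{-21453} = \frac{\sqrt{190 + 31932}}{-21453} = \sqrt{32122} \left(- \frac{1}{21453}\right) = - \frac{\sqrt{32122}}{21453}$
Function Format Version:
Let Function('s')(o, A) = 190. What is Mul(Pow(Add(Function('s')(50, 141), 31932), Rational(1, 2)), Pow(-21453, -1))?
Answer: Mul(Rational(-1, 21453), Pow(32122, Rational(1, 2))) ≈ -0.0083544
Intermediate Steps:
Mul(Pow(Add(Function('s')(50, 141), 31932), Rational(1, 2)), Pow(-21453, -1)) = Mul(Pow(Add(190, 31932), Rational(1, 2)), Pow(-21453, -1)) = Mul(Pow(32122, Rational(1, 2)), Rational(-1, 21453)) = Mul(Rational(-1, 21453), Pow(32122, Rational(1, 2)))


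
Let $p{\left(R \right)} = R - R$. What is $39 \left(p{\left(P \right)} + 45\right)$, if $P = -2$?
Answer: $1755$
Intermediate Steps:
$p{\left(R \right)} = 0$
$39 \left(p{\left(P \right)} + 45\right) = 39 \left(0 + 45\right) = 39 \cdot 45 = 1755$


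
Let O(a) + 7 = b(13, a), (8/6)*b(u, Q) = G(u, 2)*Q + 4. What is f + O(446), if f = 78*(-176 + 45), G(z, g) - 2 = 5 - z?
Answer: -12229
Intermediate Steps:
G(z, g) = 7 - z (G(z, g) = 2 + (5 - z) = 7 - z)
b(u, Q) = 3 + 3*Q*(7 - u)/4 (b(u, Q) = 3*((7 - u)*Q + 4)/4 = 3*(Q*(7 - u) + 4)/4 = 3*(4 + Q*(7 - u))/4 = 3 + 3*Q*(7 - u)/4)
O(a) = -4 - 9*a/2 (O(a) = -7 + (3 - 3*a*(-7 + 13)/4) = -7 + (3 - 3/4*a*6) = -7 + (3 - 9*a/2) = -4 - 9*a/2)
f = -10218 (f = 78*(-131) = -10218)
f + O(446) = -10218 + (-4 - 9/2*446) = -10218 + (-4 - 2007) = -10218 - 2011 = -12229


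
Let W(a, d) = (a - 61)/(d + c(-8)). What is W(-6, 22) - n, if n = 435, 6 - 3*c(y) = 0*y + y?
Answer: -35001/80 ≈ -437.51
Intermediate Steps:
c(y) = 2 - y/3 (c(y) = 2 - (0*y + y)/3 = 2 - (0 + y)/3 = 2 - y/3)
W(a, d) = (-61 + a)/(14/3 + d) (W(a, d) = (a - 61)/(d + (2 - ⅓*(-8))) = (-61 + a)/(d + (2 + 8/3)) = (-61 + a)/(d + 14/3) = (-61 + a)/(14/3 + d))
W(-6, 22) - n = 3*(-61 - 6)/(14 + 3*22) - 1*435 = 3*(-67)/(14 + 66) - 435 = 3*(-67)/80 - 435 = 3*(1/80)*(-67) - 435 = -201/80 - 435 = -35001/80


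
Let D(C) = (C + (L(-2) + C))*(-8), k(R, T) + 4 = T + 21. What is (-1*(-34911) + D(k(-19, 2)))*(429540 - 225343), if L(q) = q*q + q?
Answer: 7063378427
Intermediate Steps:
L(q) = q + q² (L(q) = q² + q = q + q²)
k(R, T) = 17 + T (k(R, T) = -4 + (T + 21) = -4 + (21 + T) = 17 + T)
D(C) = -16 - 16*C (D(C) = (C + (-2*(1 - 2) + C))*(-8) = (C + (-2*(-1) + C))*(-8) = (C + (2 + C))*(-8) = (2 + 2*C)*(-8) = -16 - 16*C)
(-1*(-34911) + D(k(-19, 2)))*(429540 - 225343) = (-1*(-34911) + (-16 - 16*(17 + 2)))*(429540 - 225343) = (34911 + (-16 - 16*19))*204197 = (34911 + (-16 - 304))*204197 = (34911 - 320)*204197 = 34591*204197 = 7063378427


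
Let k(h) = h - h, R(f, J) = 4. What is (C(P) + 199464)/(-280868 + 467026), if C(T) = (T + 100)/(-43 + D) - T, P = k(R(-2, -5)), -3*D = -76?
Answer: 5285646/4933187 ≈ 1.0714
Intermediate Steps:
D = 76/3 (D = -⅓*(-76) = 76/3 ≈ 25.333)
k(h) = 0
P = 0
C(T) = -300/53 - 56*T/53 (C(T) = (T + 100)/(-43 + 76/3) - T = (100 + T)/(-53/3) - T = (100 + T)*(-3/53) - T = (-300/53 - 3*T/53) - T = -300/53 - 56*T/53)
(C(P) + 199464)/(-280868 + 467026) = ((-300/53 - 56/53*0) + 199464)/(-280868 + 467026) = ((-300/53 + 0) + 199464)/186158 = (-300/53 + 199464)*(1/186158) = (10571292/53)*(1/186158) = 5285646/4933187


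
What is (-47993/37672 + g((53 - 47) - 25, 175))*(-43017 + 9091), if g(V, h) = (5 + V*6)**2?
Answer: -7591502940557/18836 ≈ -4.0303e+8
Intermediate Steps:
g(V, h) = (5 + 6*V)**2
(-47993/37672 + g((53 - 47) - 25, 175))*(-43017 + 9091) = (-47993/37672 + (5 + 6*((53 - 47) - 25))**2)*(-43017 + 9091) = (-47993*1/37672 + (5 + 6*(6 - 25))**2)*(-33926) = (-47993/37672 + (5 + 6*(-19))**2)*(-33926) = (-47993/37672 + (5 - 114)**2)*(-33926) = (-47993/37672 + (-109)**2)*(-33926) = (-47993/37672 + 11881)*(-33926) = (447533039/37672)*(-33926) = -7591502940557/18836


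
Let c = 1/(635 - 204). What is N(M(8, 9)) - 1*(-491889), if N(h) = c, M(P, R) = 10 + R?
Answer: 212004160/431 ≈ 4.9189e+5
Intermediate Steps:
c = 1/431 ≈ 0.0023202
N(h) = 1/431
N(M(8, 9)) - 1*(-491889) = 1/431 - 1*(-491889) = 1/431 + 491889 = 212004160/431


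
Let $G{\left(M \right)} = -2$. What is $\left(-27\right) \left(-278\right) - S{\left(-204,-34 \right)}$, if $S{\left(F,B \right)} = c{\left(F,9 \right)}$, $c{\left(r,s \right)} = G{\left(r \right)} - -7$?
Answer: $7501$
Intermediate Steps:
$c{\left(r,s \right)} = 5$ ($c{\left(r,s \right)} = -2 - -7 = -2 + 7 = 5$)
$S{\left(F,B \right)} = 5$
$\left(-27\right) \left(-278\right) - S{\left(-204,-34 \right)} = \left(-27\right) \left(-278\right) - 5 = 7506 - 5 = 7501$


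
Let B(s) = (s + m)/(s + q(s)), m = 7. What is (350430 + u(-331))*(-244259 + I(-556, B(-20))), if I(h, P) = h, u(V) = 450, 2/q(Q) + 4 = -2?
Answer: -85900687200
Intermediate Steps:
q(Q) = -⅓ (q(Q) = 2/(-4 - 2) = 2/(-6) = 2*(-⅙) = -⅓)
B(s) = (7 + s)/(-⅓ + s) (B(s) = (s + 7)/(s - ⅓) = (7 + s)/(-⅓ + s))
(350430 + u(-331))*(-244259 + I(-556, B(-20))) = (350430 + 450)*(-244259 - 556) = 350880*(-244815) = -85900687200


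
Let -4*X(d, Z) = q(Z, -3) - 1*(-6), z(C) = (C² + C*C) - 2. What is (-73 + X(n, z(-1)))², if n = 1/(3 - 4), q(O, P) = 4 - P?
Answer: 93025/16 ≈ 5814.1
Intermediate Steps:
z(C) = -2 + 2*C² (z(C) = (C² + C²) - 2 = 2*C² - 2 = -2 + 2*C²)
n = -1 (n = 1/(-1) = -1)
X(d, Z) = -13/4 (X(d, Z) = -((4 - 1*(-3)) - 1*(-6))/4 = -((4 + 3) + 6)/4 = -(7 + 6)/4 = -¼*13 = -13/4)
(-73 + X(n, z(-1)))² = (-73 - 13/4)² = (-305/4)² = 93025/16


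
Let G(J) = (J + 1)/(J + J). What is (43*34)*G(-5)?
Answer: 2924/5 ≈ 584.80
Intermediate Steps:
G(J) = (1 + J)/(2*J) (G(J) = (1 + J)/((2*J)) = (1 + J)*(1/(2*J)) = (1 + J)/(2*J))
(43*34)*G(-5) = (43*34)*((1/2)*(1 - 5)/(-5)) = 1462*((1/2)*(-1/5)*(-4)) = 1462*(2/5) = 2924/5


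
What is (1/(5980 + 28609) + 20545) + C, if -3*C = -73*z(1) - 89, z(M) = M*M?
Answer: 712498812/34589 ≈ 20599.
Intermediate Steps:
z(M) = M²
C = 54 (C = -(-73*1² - 89)/3 = -(-73*1 - 89)/3 = -(-73 - 89)/3 = -⅓*(-162) = 54)
(1/(5980 + 28609) + 20545) + C = (1/(5980 + 28609) + 20545) + 54 = (1/34589 + 20545) + 54 = 710631006/34589 + 54 = 712498812/34589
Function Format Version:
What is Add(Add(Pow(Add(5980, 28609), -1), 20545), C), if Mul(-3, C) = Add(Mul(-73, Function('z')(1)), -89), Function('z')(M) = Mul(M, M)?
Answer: Rational(712498812, 34589) ≈ 20599.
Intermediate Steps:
Function('z')(M) = Pow(M, 2)
C = 54 (C = Mul(Rational(-1, 3), Add(Mul(-73, Pow(1, 2)), -89)) = Mul(Rational(-1, 3), Add(Mul(-73, 1), -89)) = Mul(Rational(-1, 3), Add(-73, -89)) = Mul(Rational(-1, 3), -162) = 54)
Add(Add(Pow(Add(5980, 28609), -1), 20545), C) = Add(Add(Pow(Add(5980, 28609), -1), 20545), 54) = Add(Add(Pow(34589, -1), 20545), 54) = Add(Add(Rational(1, 34589), 20545), 54) = Add(Rational(710631006, 34589), 54) = Rational(712498812, 34589)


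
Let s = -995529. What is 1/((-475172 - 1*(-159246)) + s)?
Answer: -1/1311455 ≈ -7.6251e-7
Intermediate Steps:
1/((-475172 - 1*(-159246)) + s) = 1/((-475172 - 1*(-159246)) - 995529) = 1/((-475172 + 159246) - 995529) = 1/(-315926 - 995529) = 1/(-1311455) = -1/1311455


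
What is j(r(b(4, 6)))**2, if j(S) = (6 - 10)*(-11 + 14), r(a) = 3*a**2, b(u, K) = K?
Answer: 144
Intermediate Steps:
j(S) = -12 (j(S) = -4*3 = -12)
j(r(b(4, 6)))**2 = (-12)**2 = 144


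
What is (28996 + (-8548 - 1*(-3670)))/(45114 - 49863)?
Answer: -24118/4749 ≈ -5.0785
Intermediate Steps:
(28996 + (-8548 - 1*(-3670)))/(45114 - 49863) = (28996 + (-8548 + 3670))/(-4749) = (28996 - 4878)*(-1/4749) = 24118*(-1/4749) = -24118/4749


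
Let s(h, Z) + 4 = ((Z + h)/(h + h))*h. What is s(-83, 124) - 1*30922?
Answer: -61811/2 ≈ -30906.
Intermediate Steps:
s(h, Z) = -4 + Z/2 + h/2 (s(h, Z) = -4 + ((Z + h)/(h + h))*h = -4 + ((Z + h)/((2*h)))*h = -4 + ((Z + h)*(1/(2*h)))*h = -4 + ((Z + h)/(2*h))*h = -4 + (Z/2 + h/2) = -4 + Z/2 + h/2)
s(-83, 124) - 1*30922 = (-4 + (1/2)*124 + (1/2)*(-83)) - 1*30922 = (-4 + 62 - 83/2) - 30922 = 33/2 - 30922 = -61811/2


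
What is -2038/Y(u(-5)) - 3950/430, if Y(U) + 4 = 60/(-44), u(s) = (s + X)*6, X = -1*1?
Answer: 940669/2537 ≈ 370.78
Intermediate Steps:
X = -1
u(s) = -6 + 6*s (u(s) = (s - 1)*6 = (-1 + s)*6 = -6 + 6*s)
Y(U) = -59/11 (Y(U) = -4 + 60/(-44) = -4 + 60*(-1/44) = -4 - 15/11 = -59/11)
-2038/Y(u(-5)) - 3950/430 = -2038/(-59/11) - 3950/430 = -2038*(-11/59) - 3950*1/430 = 22418/59 - 395/43 = 940669/2537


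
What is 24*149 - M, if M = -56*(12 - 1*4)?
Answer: 4024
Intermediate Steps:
M = -448 (M = -56*(12 - 4) = -56*8 = -448)
24*149 - M = 24*149 - 1*(-448) = 3576 + 448 = 4024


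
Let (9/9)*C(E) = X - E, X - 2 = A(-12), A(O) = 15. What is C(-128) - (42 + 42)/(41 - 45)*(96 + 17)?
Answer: 2518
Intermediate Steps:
X = 17 (X = 2 + 15 = 17)
C(E) = 17 - E
C(-128) - (42 + 42)/(41 - 45)*(96 + 17) = (17 - 1*(-128)) - (42 + 42)/(41 - 45)*(96 + 17) = (17 + 128) - 84/(-4)*113 = 145 - 84*(-¼)*113 = 145 - (-21)*113 = 145 - 1*(-2373) = 145 + 2373 = 2518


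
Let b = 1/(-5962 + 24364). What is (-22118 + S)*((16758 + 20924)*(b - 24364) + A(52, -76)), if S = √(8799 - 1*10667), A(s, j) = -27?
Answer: 186837235320209212/9201 - 16894586790868*I*√467/9201 ≈ 2.0306e+13 - 3.968e+10*I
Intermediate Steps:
b = 1/18402 ≈ 5.4342e-5
S = 2*I*√467 (S = √(8799 - 10667) = √(-1868) = 2*I*√467 ≈ 43.22*I)
(-22118 + S)*((16758 + 20924)*(b - 24364) + A(52, -76)) = (-22118 + 2*I*√467)*((16758 + 20924)*(1/18402 - 24364) - 27) = (-22118 + 2*I*√467)*(37682*(-448346327/18402) - 27) = (-22118 + 2*I*√467)*(-8447293147007/9201 - 27) = (-22118 + 2*I*√467)*(-8447293395434/9201) = 186837235320209212/9201 - 16894586790868*I*√467/9201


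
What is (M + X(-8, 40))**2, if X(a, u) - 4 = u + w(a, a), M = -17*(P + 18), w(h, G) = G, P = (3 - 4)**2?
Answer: 82369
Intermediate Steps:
P = 1 (P = (-1)**2 = 1)
M = -323 (M = -17*(1 + 18) = -17*19 = -323)
X(a, u) = 4 + a + u (X(a, u) = 4 + (u + a) = 4 + (a + u) = 4 + a + u)
(M + X(-8, 40))**2 = (-323 + (4 - 8 + 40))**2 = (-323 + 36)**2 = (-287)**2 = 82369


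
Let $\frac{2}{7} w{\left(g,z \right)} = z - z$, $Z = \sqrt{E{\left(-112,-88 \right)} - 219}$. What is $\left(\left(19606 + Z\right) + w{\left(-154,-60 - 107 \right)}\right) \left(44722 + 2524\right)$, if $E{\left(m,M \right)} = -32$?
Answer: $926305076 + 47246 i \sqrt{251} \approx 9.2631 \cdot 10^{8} + 7.4852 \cdot 10^{5} i$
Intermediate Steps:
$Z = i \sqrt{251}$ ($Z = \sqrt{-32 - 219} = \sqrt{-251} = i \sqrt{251} \approx 15.843 i$)
$w{\left(g,z \right)} = 0$ ($w{\left(g,z \right)} = \frac{7 \left(z - z\right)}{2} = \frac{7}{2} \cdot 0 = 0$)
$\left(\left(19606 + Z\right) + w{\left(-154,-60 - 107 \right)}\right) \left(44722 + 2524\right) = \left(\left(19606 + i \sqrt{251}\right) + 0\right) \left(44722 + 2524\right) = \left(19606 + i \sqrt{251}\right) 47246 = 926305076 + 47246 i \sqrt{251}$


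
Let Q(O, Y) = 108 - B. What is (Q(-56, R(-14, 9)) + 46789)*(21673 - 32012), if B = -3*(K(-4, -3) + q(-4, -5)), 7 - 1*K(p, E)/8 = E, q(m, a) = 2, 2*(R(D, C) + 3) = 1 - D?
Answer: -487411477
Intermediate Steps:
R(D, C) = -5/2 - D/2 (R(D, C) = -3 + (1 - D)/2 = -3 + (½ - D/2) = -5/2 - D/2)
K(p, E) = 56 - 8*E
B = -246 (B = -3*((56 - 8*(-3)) + 2) = -3*((56 + 24) + 2) = -3*(80 + 2) = -3*82 = -246)
Q(O, Y) = 354 (Q(O, Y) = 108 - 1*(-246) = 108 + 246 = 354)
(Q(-56, R(-14, 9)) + 46789)*(21673 - 32012) = (354 + 46789)*(21673 - 32012) = 47143*(-10339) = -487411477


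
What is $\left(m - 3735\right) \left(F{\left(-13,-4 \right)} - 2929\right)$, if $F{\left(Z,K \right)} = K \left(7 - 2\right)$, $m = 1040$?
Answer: $7947555$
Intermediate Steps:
$F{\left(Z,K \right)} = 5 K$ ($F{\left(Z,K \right)} = K \left(7 - 2\right) = K 5 = 5 K$)
$\left(m - 3735\right) \left(F{\left(-13,-4 \right)} - 2929\right) = \left(1040 - 3735\right) \left(5 \left(-4\right) - 2929\right) = - 2695 \left(-20 - 2929\right) = \left(-2695\right) \left(-2949\right) = 7947555$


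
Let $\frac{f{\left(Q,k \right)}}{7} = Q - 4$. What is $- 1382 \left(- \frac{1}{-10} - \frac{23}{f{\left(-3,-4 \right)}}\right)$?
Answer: $- \frac{192789}{245} \approx -786.89$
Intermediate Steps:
$f{\left(Q,k \right)} = -28 + 7 Q$ ($f{\left(Q,k \right)} = 7 \left(Q - 4\right) = 7 \left(-4 + Q\right) = -28 + 7 Q$)
$- 1382 \left(- \frac{1}{-10} - \frac{23}{f{\left(-3,-4 \right)}}\right) = - 1382 \left(- \frac{1}{-10} - \frac{23}{-28 + 7 \left(-3\right)}\right) = - 1382 \left(\left(-1\right) \left(- \frac{1}{10}\right) - \frac{23}{-28 - 21}\right) = - 1382 \left(\frac{1}{10} - \frac{23}{-49}\right) = - 1382 \left(\frac{1}{10} - - \frac{23}{49}\right) = - 1382 \left(\frac{1}{10} + \frac{23}{49}\right) = \left(-1382\right) \frac{279}{490} = - \frac{192789}{245}$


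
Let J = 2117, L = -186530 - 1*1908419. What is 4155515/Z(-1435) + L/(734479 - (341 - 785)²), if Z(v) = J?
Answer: 2228501889612/1137555131 ≈ 1959.0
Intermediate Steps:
L = -2094949 (L = -186530 - 1908419 = -2094949)
Z(v) = 2117
4155515/Z(-1435) + L/(734479 - (341 - 785)²) = 4155515/2117 - 2094949/(734479 - (341 - 785)²) = 4155515*(1/2117) - 2094949/(734479 - 1*(-444)²) = 4155515/2117 - 2094949/(734479 - 1*197136) = 4155515/2117 - 2094949/(734479 - 197136) = 4155515/2117 - 2094949/537343 = 2228501889612/1137555131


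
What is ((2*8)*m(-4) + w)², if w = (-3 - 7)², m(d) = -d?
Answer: 26896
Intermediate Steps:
w = 100 (w = (-10)² = 100)
((2*8)*m(-4) + w)² = ((2*8)*(-1*(-4)) + 100)² = (16*4 + 100)² = (64 + 100)² = 164² = 26896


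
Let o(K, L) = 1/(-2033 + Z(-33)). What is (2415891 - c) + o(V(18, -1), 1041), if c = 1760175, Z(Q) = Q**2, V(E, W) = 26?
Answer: 618995903/944 ≈ 6.5572e+5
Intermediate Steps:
o(K, L) = -1/944 (o(K, L) = 1/(-2033 + (-33)**2) = 1/(-2033 + 1089) = 1/(-944) = -1/944)
(2415891 - c) + o(V(18, -1), 1041) = (2415891 - 1*1760175) - 1/944 = (2415891 - 1760175) - 1/944 = 655716 - 1/944 = 618995903/944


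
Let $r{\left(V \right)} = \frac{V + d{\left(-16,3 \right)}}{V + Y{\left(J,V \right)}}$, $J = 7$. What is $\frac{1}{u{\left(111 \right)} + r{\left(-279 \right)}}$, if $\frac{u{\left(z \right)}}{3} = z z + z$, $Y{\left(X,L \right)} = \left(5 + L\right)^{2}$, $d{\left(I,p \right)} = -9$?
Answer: $\frac{74797}{2789628624} \approx 2.6813 \cdot 10^{-5}$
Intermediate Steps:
$u{\left(z \right)} = 3 z + 3 z^{2}$ ($u{\left(z \right)} = 3 \left(z z + z\right) = 3 \left(z^{2} + z\right) = 3 \left(z + z^{2}\right) = 3 z + 3 z^{2}$)
$r{\left(V \right)} = \frac{-9 + V}{V + \left(5 + V\right)^{2}}$ ($r{\left(V \right)} = \frac{V - 9}{V + \left(5 + V\right)^{2}} = \frac{-9 + V}{V + \left(5 + V\right)^{2}}$)
$\frac{1}{u{\left(111 \right)} + r{\left(-279 \right)}} = \frac{1}{3 \cdot 111 \left(1 + 111\right) + \frac{-9 - 279}{-279 + \left(5 - 279\right)^{2}}} = \frac{1}{3 \cdot 111 \cdot 112 + \frac{1}{-279 + \left(-274\right)^{2}} \left(-288\right)} = \frac{1}{37296 + \frac{1}{-279 + 75076} \left(-288\right)} = \frac{1}{37296 + \frac{1}{74797} \left(-288\right)} = \frac{1}{37296 - \frac{288}{74797}} = \frac{1}{\frac{2789628624}{74797}} = \frac{74797}{2789628624}$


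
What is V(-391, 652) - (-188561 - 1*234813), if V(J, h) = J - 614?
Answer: 422369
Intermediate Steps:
V(J, h) = -614 + J
V(-391, 652) - (-188561 - 1*234813) = (-614 - 391) - (-188561 - 1*234813) = -1005 - (-188561 - 234813) = -1005 - 1*(-423374) = -1005 + 423374 = 422369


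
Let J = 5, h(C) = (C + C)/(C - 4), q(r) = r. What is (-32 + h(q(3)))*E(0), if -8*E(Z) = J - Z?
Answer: 95/4 ≈ 23.750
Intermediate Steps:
h(C) = 2*C/(-4 + C) (h(C) = (2*C)/(-4 + C) = 2*C/(-4 + C))
E(Z) = -5/8 + Z/8 (E(Z) = -(5 - Z)/8 = -5/8 + Z/8)
(-32 + h(q(3)))*E(0) = (-32 + 2*3/(-4 + 3))*(-5/8 + (⅛)*0) = (-32 + 2*3/(-1))*(-5/8 + 0) = (-32 + 2*3*(-1))*(-5/8) = (-32 - 6)*(-5/8) = -38*(-5/8) = 95/4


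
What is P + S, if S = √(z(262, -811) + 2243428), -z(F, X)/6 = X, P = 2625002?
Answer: 2625002 + √2248294 ≈ 2.6265e+6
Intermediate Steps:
z(F, X) = -6*X
S = √2248294 (S = √(-6*(-811) + 2243428) = √(4866 + 2243428) = √2248294 ≈ 1499.4)
P + S = 2625002 + √2248294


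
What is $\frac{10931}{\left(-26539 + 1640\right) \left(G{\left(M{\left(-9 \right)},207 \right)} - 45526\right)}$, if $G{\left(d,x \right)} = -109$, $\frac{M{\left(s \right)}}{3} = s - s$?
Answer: $\frac{10931}{1136265865} \approx 9.6201 \cdot 10^{-6}$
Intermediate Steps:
$M{\left(s \right)} = 0$ ($M{\left(s \right)} = 3 \left(s - s\right) = 3 \cdot 0 = 0$)
$\frac{10931}{\left(-26539 + 1640\right) \left(G{\left(M{\left(-9 \right)},207 \right)} - 45526\right)} = \frac{10931}{\left(-26539 + 1640\right) \left(-109 - 45526\right)} = \frac{10931}{\left(-24899\right) \left(-45635\right)} = \frac{10931}{1136265865}$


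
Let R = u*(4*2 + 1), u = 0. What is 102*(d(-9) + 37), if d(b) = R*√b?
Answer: 3774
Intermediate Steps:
R = 0 (R = 0*(4*2 + 1) = 0*(8 + 1) = 0*9 = 0)
d(b) = 0 (d(b) = 0*√b = 0)
102*(d(-9) + 37) = 102*(0 + 37) = 102*37 = 3774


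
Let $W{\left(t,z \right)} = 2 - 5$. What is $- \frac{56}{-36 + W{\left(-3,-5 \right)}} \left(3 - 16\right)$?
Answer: $- \frac{56}{3} \approx -18.667$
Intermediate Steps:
$W{\left(t,z \right)} = -3$
$- \frac{56}{-36 + W{\left(-3,-5 \right)}} \left(3 - 16\right) = - \frac{56}{-36 - 3} \left(3 - 16\right) = - \frac{56}{-39} \left(3 - 16\right) = \left(-56\right) \left(- \frac{1}{39}\right) \left(-13\right) = \frac{56}{39} \left(-13\right) = - \frac{56}{3}$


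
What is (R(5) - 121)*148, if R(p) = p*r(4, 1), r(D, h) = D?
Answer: -14948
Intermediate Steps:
R(p) = 4*p (R(p) = p*4 = 4*p)
(R(5) - 121)*148 = (4*5 - 121)*148 = (20 - 121)*148 = -101*148 = -14948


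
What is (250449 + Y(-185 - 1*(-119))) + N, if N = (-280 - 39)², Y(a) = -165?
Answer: 352045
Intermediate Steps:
N = 101761 (N = (-319)² = 101761)
(250449 + Y(-185 - 1*(-119))) + N = (250449 - 165) + 101761 = 250284 + 101761 = 352045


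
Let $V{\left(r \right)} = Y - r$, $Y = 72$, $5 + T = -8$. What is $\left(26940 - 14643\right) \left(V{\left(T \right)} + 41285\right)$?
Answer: $508726890$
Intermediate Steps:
$T = -13$ ($T = -5 - 8 = -13$)
$V{\left(r \right)} = 72 - r$
$\left(26940 - 14643\right) \left(V{\left(T \right)} + 41285\right) = \left(26940 - 14643\right) \left(\left(72 - -13\right) + 41285\right) = 12297 \left(\left(72 + 13\right) + 41285\right) = 12297 \left(85 + 41285\right) = 12297 \cdot 41370 = 508726890$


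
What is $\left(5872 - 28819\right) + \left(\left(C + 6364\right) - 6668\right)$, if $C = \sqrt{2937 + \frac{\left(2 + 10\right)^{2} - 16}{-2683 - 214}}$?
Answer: $-23251 + \frac{\sqrt{24648721817}}{2897} \approx -23197.0$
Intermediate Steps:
$C = \frac{\sqrt{24648721817}}{2897}$ ($C = \sqrt{2937 + \frac{12^{2} - 16}{-2897}} = \sqrt{2937 + \left(144 - 16\right) \left(- \frac{1}{2897}\right)} = \sqrt{2937 + 128 \left(- \frac{1}{2897}\right)} = \sqrt{2937 - \frac{128}{2897}} = \sqrt{\frac{8508361}{2897}} = \frac{\sqrt{24648721817}}{2897} \approx 54.194$)
$\left(5872 - 28819\right) + \left(\left(C + 6364\right) - 6668\right) = \left(5872 - 28819\right) - \left(304 - \frac{\sqrt{24648721817}}{2897}\right) = -22947 - \left(304 - \frac{\sqrt{24648721817}}{2897}\right) = -23251 + \frac{\sqrt{24648721817}}{2897}$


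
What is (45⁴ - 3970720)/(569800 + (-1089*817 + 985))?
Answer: -129905/318928 ≈ -0.40732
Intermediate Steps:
(45⁴ - 3970720)/(569800 + (-1089*817 + 985)) = (4100625 - 3970720)/(569800 + (-889713 + 985)) = 129905/(569800 - 888728) = 129905/(-318928) = 129905*(-1/318928) = -129905/318928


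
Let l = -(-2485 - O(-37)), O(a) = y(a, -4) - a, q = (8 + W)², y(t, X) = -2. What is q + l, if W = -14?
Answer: 2556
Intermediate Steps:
q = 36 (q = (8 - 14)² = (-6)² = 36)
O(a) = -2 - a
l = 2520 (l = -(-2485 - (-2 - 1*(-37))) = -(-2485 - (-2 + 37)) = -(-2485 - 1*35) = -(-2485 - 35) = -1*(-2520) = 2520)
q + l = 36 + 2520 = 2556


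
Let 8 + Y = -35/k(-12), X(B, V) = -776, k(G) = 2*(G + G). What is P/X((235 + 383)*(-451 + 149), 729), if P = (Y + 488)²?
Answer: -532455625/1787904 ≈ -297.81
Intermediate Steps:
k(G) = 4*G (k(G) = 2*(2*G) = 4*G)
Y = -349/48 (Y = -8 - 35/(4*(-12)) = -8 - 35/(-48) = -8 - 35*(-1/48) = -8 + 35/48 = -349/48 ≈ -7.2708)
P = 532455625/2304 (P = (-349/48 + 488)² = (23075/48)² = 532455625/2304 ≈ 2.3110e+5)
P/X((235 + 383)*(-451 + 149), 729) = (532455625/2304)/(-776) = (532455625/2304)*(-1/776) = -532455625/1787904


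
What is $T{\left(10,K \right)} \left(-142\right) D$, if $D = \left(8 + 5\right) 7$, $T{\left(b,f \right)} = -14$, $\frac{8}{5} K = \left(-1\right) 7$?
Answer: $180908$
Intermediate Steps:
$K = - \frac{35}{8}$ ($K = \frac{5 \left(\left(-1\right) 7\right)}{8} = \frac{5}{8} \left(-7\right) = - \frac{35}{8} \approx -4.375$)
$D = 91$ ($D = 13 \cdot 7 = 91$)
$T{\left(10,K \right)} \left(-142\right) D = \left(-14\right) \left(-142\right) 91 = 1988 \cdot 91 = 180908$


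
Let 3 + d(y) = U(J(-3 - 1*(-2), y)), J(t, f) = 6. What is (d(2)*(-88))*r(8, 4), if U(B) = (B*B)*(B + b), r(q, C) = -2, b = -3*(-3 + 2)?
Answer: 56496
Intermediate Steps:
b = 3 (b = -3*(-1) = 3)
U(B) = B²*(3 + B) (U(B) = (B*B)*(B + 3) = B²*(3 + B))
d(y) = 321 (d(y) = -3 + 6²*(3 + 6) = -3 + 36*9 = -3 + 324 = 321)
(d(2)*(-88))*r(8, 4) = (321*(-88))*(-2) = -28248*(-2) = 56496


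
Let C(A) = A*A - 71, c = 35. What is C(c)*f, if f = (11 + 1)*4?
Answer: 55392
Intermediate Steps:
f = 48 (f = 12*4 = 48)
C(A) = -71 + A**2 (C(A) = A**2 - 71 = -71 + A**2)
C(c)*f = (-71 + 35**2)*48 = (-71 + 1225)*48 = 1154*48 = 55392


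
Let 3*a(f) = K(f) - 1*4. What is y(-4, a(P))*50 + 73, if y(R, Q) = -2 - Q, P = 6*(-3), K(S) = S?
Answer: 1019/3 ≈ 339.67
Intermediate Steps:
P = -18
a(f) = -4/3 + f/3 (a(f) = (f - 1*4)/3 = (f - 4)/3 = (-4 + f)/3 = -4/3 + f/3)
y(-4, a(P))*50 + 73 = (-2 - (-4/3 + (⅓)*(-18)))*50 + 73 = (-2 - (-4/3 - 6))*50 + 73 = (-2 - 1*(-22/3))*50 + 73 = (-2 + 22/3)*50 + 73 = (16/3)*50 + 73 = 800/3 + 73 = 1019/3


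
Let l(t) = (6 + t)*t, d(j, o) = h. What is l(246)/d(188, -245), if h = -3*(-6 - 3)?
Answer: 2296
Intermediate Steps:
h = 27 (h = -3*(-9) = 27)
d(j, o) = 27
l(t) = t*(6 + t)
l(246)/d(188, -245) = (246*(6 + 246))/27 = (246*252)*(1/27) = 61992*(1/27) = 2296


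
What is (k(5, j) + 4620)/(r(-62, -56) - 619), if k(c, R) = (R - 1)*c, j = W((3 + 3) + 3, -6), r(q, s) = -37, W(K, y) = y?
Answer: -4585/656 ≈ -6.9893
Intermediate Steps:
j = -6
k(c, R) = c*(-1 + R) (k(c, R) = (-1 + R)*c = c*(-1 + R))
(k(5, j) + 4620)/(r(-62, -56) - 619) = (5*(-1 - 6) + 4620)/(-37 - 619) = (5*(-7) + 4620)/(-656) = (-35 + 4620)*(-1/656) = 4585*(-1/656) = -4585/656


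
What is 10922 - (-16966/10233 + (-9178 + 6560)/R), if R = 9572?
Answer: 535001051509/48975138 ≈ 10924.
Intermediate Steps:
10922 - (-16966/10233 + (-9178 + 6560)/R) = 10922 - (-16966/10233 + (-9178 + 6560)/9572) = 10922 - (-16966*1/10233 - 2618*1/9572) = 10922 - (-16966/10233 - 1309/4786) = 10922 - 1*(-94594273/48975138) = 10922 + 94594273/48975138 = 535001051509/48975138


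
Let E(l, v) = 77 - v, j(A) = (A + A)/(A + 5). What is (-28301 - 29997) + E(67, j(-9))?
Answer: -116451/2 ≈ -58226.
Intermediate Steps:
j(A) = 2*A/(5 + A) (j(A) = (2*A)/(5 + A) = 2*A/(5 + A))
(-28301 - 29997) + E(67, j(-9)) = (-28301 - 29997) + (77 - 2*(-9)/(5 - 9)) = -58298 + (77 - 2*(-9)/(-4)) = -58298 + (77 - 2*(-9)*(-1)/4) = -58298 + (77 - 1*9/2) = -58298 + (77 - 9/2) = -58298 + 145/2 = -116451/2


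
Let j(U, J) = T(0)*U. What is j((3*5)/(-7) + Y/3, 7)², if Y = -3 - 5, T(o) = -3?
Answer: 10201/49 ≈ 208.18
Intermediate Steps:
Y = -8
j(U, J) = -3*U
j((3*5)/(-7) + Y/3, 7)² = (-3*((3*5)/(-7) - 8/3))² = (-3*(15*(-⅐) - 8*⅓))² = (-3*(-15/7 - 8/3))² = (-3*(-101/21))² = (101/7)² = 10201/49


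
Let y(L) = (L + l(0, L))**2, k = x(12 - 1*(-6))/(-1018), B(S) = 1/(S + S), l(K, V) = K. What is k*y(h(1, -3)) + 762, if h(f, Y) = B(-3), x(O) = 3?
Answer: 9308591/12216 ≈ 762.00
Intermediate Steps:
B(S) = 1/(2*S)
h(f, Y) = -1/6 (h(f, Y) = (1/2)/(-3) = (1/2)*(-1/3) = -1/6)
k = -3/1018 (k = 3/(-1018) = 3*(-1/1018) = -3/1018 ≈ -0.0029470)
y(L) = L**2 (y(L) = (L + 0)**2 = L**2)
k*y(h(1, -3)) + 762 = -3*(-1/6)**2/1018 + 762 = -3/1018*1/36 + 762 = -1/12216 + 762 = 9308591/12216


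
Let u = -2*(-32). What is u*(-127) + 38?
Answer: -8090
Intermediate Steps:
u = 64
u*(-127) + 38 = 64*(-127) + 38 = -8128 + 38 = -8090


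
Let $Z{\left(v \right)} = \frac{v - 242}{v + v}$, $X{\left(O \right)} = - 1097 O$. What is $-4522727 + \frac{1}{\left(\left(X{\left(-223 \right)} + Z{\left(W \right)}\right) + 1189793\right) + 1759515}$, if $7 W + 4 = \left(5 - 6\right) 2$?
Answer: $- \frac{43337864613931}{9582242} \approx -4.5227 \cdot 10^{6}$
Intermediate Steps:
$W = - \frac{6}{7}$ ($W = - \frac{4}{7} + \frac{\left(5 - 6\right) 2}{7} = - \frac{4}{7} + \frac{\left(-1\right) 2}{7} = - \frac{4}{7} + \frac{1}{7} \left(-2\right) = - \frac{4}{7} - \frac{2}{7} = - \frac{6}{7} \approx -0.85714$)
$Z{\left(v \right)} = \frac{-242 + v}{2 v}$
$-4522727 + \frac{1}{\left(\left(X{\left(-223 \right)} + Z{\left(W \right)}\right) + 1189793\right) + 1759515} = -4522727 + \frac{1}{\left(\left(\left(-1097\right) \left(-223\right) + \frac{-242 - \frac{6}{7}}{2 \left(- \frac{6}{7}\right)}\right) + 1189793\right) + 1759515} = -4522727 + \frac{1}{\left(\left(244631 + \frac{1}{2} \left(- \frac{7}{6}\right) \left(- \frac{1700}{7}\right)\right) + 1189793\right) + 1759515} = -4522727 + \frac{1}{\left(\left(244631 + \frac{425}{3}\right) + 1189793\right) + 1759515} = -4522727 + \frac{1}{\left(\frac{734318}{3} + 1189793\right) + 1759515} = -4522727 + \frac{1}{\frac{4303697}{3} + 1759515} = -4522727 + \frac{1}{\frac{9582242}{3}} = -4522727 + \frac{3}{9582242} = - \frac{43337864613931}{9582242}$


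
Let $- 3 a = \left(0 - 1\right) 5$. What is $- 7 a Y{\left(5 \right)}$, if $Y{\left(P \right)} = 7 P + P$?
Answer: $- \frac{1400}{3} \approx -466.67$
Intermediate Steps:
$Y{\left(P \right)} = 8 P$
$a = \frac{5}{3}$ ($a = - \frac{\left(0 - 1\right) 5}{3} = - \frac{\left(-1\right) 5}{3} = \left(- \frac{1}{3}\right) \left(-5\right) = \frac{5}{3} \approx 1.6667$)
$- 7 a Y{\left(5 \right)} = \left(-7\right) \frac{5}{3} \cdot 8 \cdot 5 = \left(- \frac{35}{3}\right) 40 = - \frac{1400}{3}$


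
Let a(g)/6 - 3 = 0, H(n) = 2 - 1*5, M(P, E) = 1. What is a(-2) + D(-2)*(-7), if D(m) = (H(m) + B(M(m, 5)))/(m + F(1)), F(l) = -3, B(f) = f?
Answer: 76/5 ≈ 15.200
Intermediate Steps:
H(n) = -3 (H(n) = 2 - 5 = -3)
a(g) = 18 (a(g) = 18 + 6*0 = 18 + 0 = 18)
D(m) = -2/(-3 + m) (D(m) = (-3 + 1)/(m - 3) = -2/(-3 + m))
a(-2) + D(-2)*(-7) = 18 - 2/(-3 - 2)*(-7) = 18 - 2/(-5)*(-7) = 18 - 2*(-⅕)*(-7) = 18 + (⅖)*(-7) = 18 - 14/5 = 76/5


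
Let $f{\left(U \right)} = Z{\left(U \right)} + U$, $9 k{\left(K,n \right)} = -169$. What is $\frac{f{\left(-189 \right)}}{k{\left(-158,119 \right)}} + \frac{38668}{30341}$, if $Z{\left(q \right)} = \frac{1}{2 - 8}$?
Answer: $\frac{116380889}{10255258} \approx 11.348$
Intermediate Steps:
$Z{\left(q \right)} = - \frac{1}{6}$ ($Z{\left(q \right)} = \frac{1}{-6} = - \frac{1}{6}$)
$k{\left(K,n \right)} = - \frac{169}{9}$ ($k{\left(K,n \right)} = \frac{1}{9} \left(-169\right) = - \frac{169}{9}$)
$f{\left(U \right)} = - \frac{1}{6} + U$
$\frac{f{\left(-189 \right)}}{k{\left(-158,119 \right)}} + \frac{38668}{30341} = \frac{- \frac{1}{6} - 189}{- \frac{169}{9}} + \frac{38668}{30341} = \left(- \frac{1135}{6}\right) \left(- \frac{9}{169}\right) + 38668 \cdot \frac{1}{30341} = \frac{3405}{338} + \frac{38668}{30341} = \frac{116380889}{10255258}$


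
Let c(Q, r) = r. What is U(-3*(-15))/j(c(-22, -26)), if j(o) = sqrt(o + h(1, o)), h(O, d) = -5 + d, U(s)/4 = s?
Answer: -60*I*sqrt(57)/19 ≈ -23.842*I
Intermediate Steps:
U(s) = 4*s
j(o) = sqrt(-5 + 2*o) (j(o) = sqrt(o + (-5 + o)) = sqrt(-5 + 2*o))
U(-3*(-15))/j(c(-22, -26)) = (4*(-3*(-15)))/(sqrt(-5 + 2*(-26))) = (4*45)/(sqrt(-5 - 52)) = 180/(sqrt(-57)) = 180/((I*sqrt(57))) = 180*(-I*sqrt(57)/57) = -60*I*sqrt(57)/19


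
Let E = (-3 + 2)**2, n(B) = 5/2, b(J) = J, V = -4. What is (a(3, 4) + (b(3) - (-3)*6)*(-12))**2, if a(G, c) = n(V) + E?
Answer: 247009/4 ≈ 61752.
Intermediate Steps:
n(B) = 5/2 (n(B) = 5*(1/2) = 5/2)
E = 1 (E = (-1)**2 = 1)
a(G, c) = 7/2 (a(G, c) = 5/2 + 1 = 7/2)
(a(3, 4) + (b(3) - (-3)*6)*(-12))**2 = (7/2 + (3 - (-3)*6)*(-12))**2 = (7/2 + (3 - 1*(-18))*(-12))**2 = (7/2 + (3 + 18)*(-12))**2 = (7/2 + 21*(-12))**2 = (7/2 - 252)**2 = (-497/2)**2 = 247009/4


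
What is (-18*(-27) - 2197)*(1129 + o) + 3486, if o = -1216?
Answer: 152343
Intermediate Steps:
(-18*(-27) - 2197)*(1129 + o) + 3486 = (-18*(-27) - 2197)*(1129 - 1216) + 3486 = (486 - 2197)*(-87) + 3486 = -1711*(-87) + 3486 = 148857 + 3486 = 152343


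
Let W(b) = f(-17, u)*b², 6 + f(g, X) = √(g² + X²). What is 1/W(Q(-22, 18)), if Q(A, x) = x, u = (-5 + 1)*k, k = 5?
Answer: 1/35262 + √689/211572 ≈ 0.00015242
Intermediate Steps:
u = -20 (u = (-5 + 1)*5 = -4*5 = -20)
f(g, X) = -6 + √(X² + g²) (f(g, X) = -6 + √(g² + X²) = -6 + √(X² + g²))
W(b) = b²*(-6 + √689) (W(b) = (-6 + √((-20)² + (-17)²))*b² = (-6 + √(400 + 289))*b² = (-6 + √689)*b² = b²*(-6 + √689))
1/W(Q(-22, 18)) = 1/(18²*(-6 + √689)) = 1/(324*(-6 + √689)) = 1/(-1944 + 324*√689)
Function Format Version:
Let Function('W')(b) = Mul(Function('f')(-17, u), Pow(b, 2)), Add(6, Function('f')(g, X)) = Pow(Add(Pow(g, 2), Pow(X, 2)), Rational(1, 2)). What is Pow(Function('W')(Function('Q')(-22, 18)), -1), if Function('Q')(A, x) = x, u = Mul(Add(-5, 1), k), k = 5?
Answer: Add(Rational(1, 35262), Mul(Rational(1, 211572), Pow(689, Rational(1, 2)))) ≈ 0.00015242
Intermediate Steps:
u = -20 (u = Mul(Add(-5, 1), 5) = Mul(-4, 5) = -20)
Function('f')(g, X) = Add(-6, Pow(Add(Pow(X, 2), Pow(g, 2)), Rational(1, 2))) (Function('f')(g, X) = Add(-6, Pow(Add(Pow(g, 2), Pow(X, 2)), Rational(1, 2))) = Add(-6, Pow(Add(Pow(X, 2), Pow(g, 2)), Rational(1, 2))))
Function('W')(b) = Mul(Pow(b, 2), Add(-6, Pow(689, Rational(1, 2)))) (Function('W')(b) = Mul(Add(-6, Pow(Add(Pow(-20, 2), Pow(-17, 2)), Rational(1, 2))), Pow(b, 2)) = Mul(Add(-6, Pow(Add(400, 289), Rational(1, 2))), Pow(b, 2)) = Mul(Add(-6, Pow(689, Rational(1, 2))), Pow(b, 2)) = Mul(Pow(b, 2), Add(-6, Pow(689, Rational(1, 2)))))
Pow(Function('W')(Function('Q')(-22, 18)), -1) = Pow(Mul(Pow(18, 2), Add(-6, Pow(689, Rational(1, 2)))), -1) = Pow(Mul(324, Add(-6, Pow(689, Rational(1, 2)))), -1) = Pow(Add(-1944, Mul(324, Pow(689, Rational(1, 2)))), -1)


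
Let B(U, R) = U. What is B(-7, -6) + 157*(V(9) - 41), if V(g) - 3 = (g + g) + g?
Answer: -1734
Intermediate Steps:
V(g) = 3 + 3*g (V(g) = 3 + ((g + g) + g) = 3 + (2*g + g) = 3 + 3*g)
B(-7, -6) + 157*(V(9) - 41) = -7 + 157*((3 + 3*9) - 41) = -7 + 157*((3 + 27) - 41) = -7 + 157*(30 - 41) = -7 + 157*(-11) = -7 - 1727 = -1734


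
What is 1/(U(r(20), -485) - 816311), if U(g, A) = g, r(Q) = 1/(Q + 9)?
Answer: -29/23673018 ≈ -1.2250e-6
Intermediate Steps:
r(Q) = 1/(9 + Q)
1/(U(r(20), -485) - 816311) = 1/(1/(9 + 20) - 816311) = 1/(1/29 - 816311) = 1/(-23673018/29) = -29/23673018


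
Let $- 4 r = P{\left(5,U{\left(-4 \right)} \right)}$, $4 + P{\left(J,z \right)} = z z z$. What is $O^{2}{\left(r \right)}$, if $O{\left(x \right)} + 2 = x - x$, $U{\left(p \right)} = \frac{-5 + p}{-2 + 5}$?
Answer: $4$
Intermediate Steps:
$U{\left(p \right)} = - \frac{5}{3} + \frac{p}{3}$ ($U{\left(p \right)} = \frac{-5 + p}{3} = \left(-5 + p\right) \frac{1}{3} = - \frac{5}{3} + \frac{p}{3}$)
$P{\left(J,z \right)} = -4 + z^{3}$ ($P{\left(J,z \right)} = -4 + z z z = -4 + z^{2} z = -4 + z^{3}$)
$r = \frac{31}{4}$ ($r = - \frac{-4 + \left(- \frac{5}{3} + \frac{1}{3} \left(-4\right)\right)^{3}}{4} = - \frac{-4 + \left(- \frac{5}{3} - \frac{4}{3}\right)^{3}}{4} = - \frac{-4 + \left(-3\right)^{3}}{4} = - \frac{-4 - 27}{4} = \left(- \frac{1}{4}\right) \left(-31\right) = \frac{31}{4} \approx 7.75$)
$O{\left(x \right)} = -2$ ($O{\left(x \right)} = -2 + \left(x - x\right) = -2 + 0 = -2$)
$O^{2}{\left(r \right)} = \left(-2\right)^{2} = 4$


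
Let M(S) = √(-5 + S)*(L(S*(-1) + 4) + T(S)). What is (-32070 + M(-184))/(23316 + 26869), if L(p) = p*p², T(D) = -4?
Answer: -6414/10037 + 19934004*I*√21/50185 ≈ -0.63904 + 1820.2*I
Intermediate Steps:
L(p) = p³
M(S) = √(-5 + S)*(-4 + (4 - S)³) (M(S) = √(-5 + S)*((S*(-1) + 4)³ - 4) = √(-5 + S)*((-S + 4)³ - 4) = √(-5 + S)*((4 - S)³ - 4) = √(-5 + S)*(-4 + (4 - S)³))
(-32070 + M(-184))/(23316 + 26869) = (-32070 + √(-5 - 184)*(-4 - (-4 - 184)³))/(23316 + 26869) = (-32070 + √(-189)*(-4 - 1*(-188)³))/50185 = (-32070 + (3*I*√21)*(-4 - 1*(-6644672)))*(1/50185) = (-32070 + (3*I*√21)*(-4 + 6644672))*(1/50185) = (-32070 + (3*I*√21)*6644668)*(1/50185) = (-32070 + 19934004*I*√21)*(1/50185) = -6414/10037 + 19934004*I*√21/50185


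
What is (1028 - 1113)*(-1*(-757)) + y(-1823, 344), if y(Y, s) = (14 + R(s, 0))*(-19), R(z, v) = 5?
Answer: -64706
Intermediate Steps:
y(Y, s) = -361 (y(Y, s) = (14 + 5)*(-19) = 19*(-19) = -361)
(1028 - 1113)*(-1*(-757)) + y(-1823, 344) = (1028 - 1113)*(-1*(-757)) - 361 = -85*757 - 361 = -64345 - 361 = -64706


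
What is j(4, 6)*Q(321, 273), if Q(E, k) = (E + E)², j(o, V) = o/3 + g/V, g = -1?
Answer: 480858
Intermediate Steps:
j(o, V) = -1/V + o/3 (j(o, V) = o/3 - 1/V = -1/V + o/3)
Q(E, k) = 4*E² (Q(E, k) = (2*E)² = 4*E²)
j(4, 6)*Q(321, 273) = (-1/6 + (⅓)*4)*(4*321²) = (-1*⅙ + 4/3)*(4*103041) = (-⅙ + 4/3)*412164 = (7/6)*412164 = 480858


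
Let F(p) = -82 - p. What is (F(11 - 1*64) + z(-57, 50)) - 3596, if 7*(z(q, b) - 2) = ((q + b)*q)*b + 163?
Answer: -5248/7 ≈ -749.71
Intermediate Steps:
z(q, b) = 177/7 + b*q*(b + q)/7 (z(q, b) = 2 + (((q + b)*q)*b + 163)/7 = 2 + (((b + q)*q)*b + 163)/7 = 2 + ((q*(b + q))*b + 163)/7 = 2 + (b*q*(b + q) + 163)/7 = 2 + (163 + b*q*(b + q))/7 = 2 + (163/7 + b*q*(b + q)/7) = 177/7 + b*q*(b + q)/7)
(F(11 - 1*64) + z(-57, 50)) - 3596 = ((-82 - (11 - 1*64)) + (177/7 + (1/7)*50*(-57)**2 + (1/7)*(-57)*50**2)) - 3596 = ((-82 - (11 - 64)) + (177/7 + (1/7)*50*3249 + (1/7)*(-57)*2500)) - 3596 = ((-82 - 1*(-53)) + (177/7 + 162450/7 - 142500/7)) - 3596 = ((-82 + 53) + 20127/7) - 3596 = (-29 + 20127/7) - 3596 = 19924/7 - 3596 = -5248/7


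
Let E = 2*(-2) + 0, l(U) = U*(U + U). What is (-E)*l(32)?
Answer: 8192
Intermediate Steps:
l(U) = 2*U² (l(U) = U*(2*U) = 2*U²)
E = -4 (E = -4 + 0 = -4)
(-E)*l(32) = (-1*(-4))*(2*32²) = 4*(2*1024) = 4*2048 = 8192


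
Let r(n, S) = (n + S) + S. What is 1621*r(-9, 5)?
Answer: 1621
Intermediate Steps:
r(n, S) = n + 2*S (r(n, S) = (S + n) + S = n + 2*S)
1621*r(-9, 5) = 1621*(-9 + 2*5) = 1621*(-9 + 10) = 1621*1 = 1621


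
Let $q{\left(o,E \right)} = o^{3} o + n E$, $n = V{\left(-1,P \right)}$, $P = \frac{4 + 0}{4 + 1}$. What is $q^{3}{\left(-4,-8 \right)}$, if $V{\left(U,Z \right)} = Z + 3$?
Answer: $\frac{1435249152}{125} \approx 1.1482 \cdot 10^{7}$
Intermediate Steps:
$P = \frac{4}{5} \approx 0.8$
$V{\left(U,Z \right)} = 3 + Z$
$n = \frac{19}{5}$ ($n = 3 + \frac{4}{5} = \frac{19}{5} \approx 3.8$)
$q{\left(o,E \right)} = o^{4} + \frac{19 E}{5}$ ($q{\left(o,E \right)} = o^{3} o + \frac{19 E}{5} = o^{4} + \frac{19 E}{5}$)
$q^{3}{\left(-4,-8 \right)} = \left(\left(-4\right)^{4} + \frac{19}{5} \left(-8\right)\right)^{3} = \left(256 - \frac{152}{5}\right)^{3} = \left(\frac{1128}{5}\right)^{3} = \frac{1435249152}{125}$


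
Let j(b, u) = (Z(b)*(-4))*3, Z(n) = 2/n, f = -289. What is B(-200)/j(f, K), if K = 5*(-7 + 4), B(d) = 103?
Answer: 29767/24 ≈ 1240.3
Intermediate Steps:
K = -15 (K = 5*(-3) = -15)
j(b, u) = -24/b (j(b, u) = ((2/b)*(-4))*3 = -8/b*3 = -24/b)
B(-200)/j(f, K) = 103/((-24/(-289))) = 103/((-24*(-1/289))) = 103/(24/289) = 103*(289/24) = 29767/24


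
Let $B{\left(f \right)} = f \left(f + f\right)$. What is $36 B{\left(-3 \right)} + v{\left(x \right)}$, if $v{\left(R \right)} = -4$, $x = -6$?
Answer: $644$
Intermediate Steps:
$B{\left(f \right)} = 2 f^{2}$ ($B{\left(f \right)} = f 2 f = 2 f^{2}$)
$36 B{\left(-3 \right)} + v{\left(x \right)} = 36 \cdot 2 \left(-3\right)^{2} - 4 = 36 \cdot 2 \cdot 9 - 4 = 36 \cdot 18 - 4 = 648 - 4 = 644$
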